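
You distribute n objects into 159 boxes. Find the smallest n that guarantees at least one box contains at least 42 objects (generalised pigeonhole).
n = (42 − 1)·159 + 1 = 6520

By the generalised pigeonhole principle, to guarantee some box contains ≥ r objects we need more than (r − 1) · k objects total. Threshold: n = (r − 1) · k + 1. With r = 42 and k = 159: n = 41 · 159 + 1 = 6519 + 1 = 6520. For n = 6519 = 41 · 159, we can put exactly 41 objects in every box, avoiding 42 in any single one — so 6520 is tight.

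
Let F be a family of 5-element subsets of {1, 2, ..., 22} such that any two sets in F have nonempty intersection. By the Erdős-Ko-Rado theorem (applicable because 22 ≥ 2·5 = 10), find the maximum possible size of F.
max |F| = C(21, 4) = 5985

Erdős-Ko-Rado (1961): when n ≥ 2k, max |F| = C(n−1, k−1). The bound is attained by the star {A : i ∈ A} for any fixed i ∈ [n]. Here C(22−1, 5−1) = C(21, 4) = 5985.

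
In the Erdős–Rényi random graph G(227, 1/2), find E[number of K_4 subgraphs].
E[# K_4] = C(227, 4) · (1/2)^C(4, 2) = 107734200 / 2^6 = 13466775/8 = 1683346.875

For each 4-subset S of vertices (there are C(227, 4) = 107734200 such S), let X_S = 1 if S induces a K_4 (all C(4, 2) = 6 edges present). Then P(X_S = 1) = (1/2)^6 = 1/64. By linearity of expectation, E[# K_4] = C(227, 4) · (1/2)^6 = 107734200 / 64 = 13466775/8 = 1683346.875.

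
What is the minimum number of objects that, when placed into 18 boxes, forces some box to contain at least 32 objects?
n = (32 − 1)·18 + 1 = 559

By the generalised pigeonhole principle, to guarantee some box contains ≥ r objects we need more than (r − 1) · k objects total. Threshold: n = (r − 1) · k + 1. With r = 32 and k = 18: n = 31 · 18 + 1 = 558 + 1 = 559. For n = 558 = 31 · 18, we can put exactly 31 objects in every box, avoiding 32 in any single one — so 559 is tight.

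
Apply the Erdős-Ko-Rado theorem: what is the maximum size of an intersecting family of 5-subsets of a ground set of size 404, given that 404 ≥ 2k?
max |F| = C(403, 4) = 1082740100

The Erdős-Ko-Rado theorem states: for n ≥ 2k, an intersecting family of k-subsets of an n-element set has size at most C(n − 1, k − 1), with equality for 'star' families {A ⊆ [n] : |A| = k, i ∈ A} (fix an element i). For n = 404, k = 5: C(403, 4) = 1082740100.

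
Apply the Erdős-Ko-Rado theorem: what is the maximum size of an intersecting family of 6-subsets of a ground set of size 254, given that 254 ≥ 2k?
max |F| = C(253, 5) = 8301429675

Erdős-Ko-Rado (1961): when n ≥ 2k, max |F| = C(n−1, k−1). The bound is attained by the star {A : i ∈ A} for any fixed i ∈ [n]. Here C(254−1, 6−1) = C(253, 5) = 8301429675.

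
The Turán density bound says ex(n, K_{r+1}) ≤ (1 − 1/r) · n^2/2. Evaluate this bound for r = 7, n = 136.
Turán density bound = (6/7) · 136^2/2 = 55488/7 ≈ 7926.8571

Turán's theorem: ex(n, K_{r+1}) is achieved by the complete r-partite Turán graph T(n, r) with parts as balanced as possible, and is at most (1 − 1/r) · n^2/2. For r = 7, n = 136: the density bound is (6/7) · 18496/2 = 55488/7 ≈ 7926.8571. The integer-valued extremum is e(T(136, 7)) = 7926, which is strictly less than the density bound 55488/7 since 7 ∤ 136 (the parts of T(136, 7) cannot all be equal).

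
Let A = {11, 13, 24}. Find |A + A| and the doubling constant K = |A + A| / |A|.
K = |A + A| / |A| = 6/3 = 2

Enumerate A + A = {a + b : a, b ∈ A}. With |A| = 3, there are |A|^2 = 9 ordered sum pairs; collecting distinct values, A + A = {22, 24, 26, 35, 37, 48}, so |A + A| = 6. Thus K = 6/3 = 2. For comparison, the minimum possible |A + A| over all 3-element sets is 2·3 − 1 = 5 (so min K = 5/3), attained only by arithmetic progressions.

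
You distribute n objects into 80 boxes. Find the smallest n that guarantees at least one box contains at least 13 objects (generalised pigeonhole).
n = (13 − 1)·80 + 1 = 961

By the generalised pigeonhole principle, to guarantee some box contains ≥ r objects we need more than (r − 1) · k objects total. Threshold: n = (r − 1) · k + 1. With r = 13 and k = 80: n = 12 · 80 + 1 = 960 + 1 = 961. For n = 960 = 12 · 80, we can put exactly 12 objects in every box, avoiding 13 in any single one — so 961 is tight.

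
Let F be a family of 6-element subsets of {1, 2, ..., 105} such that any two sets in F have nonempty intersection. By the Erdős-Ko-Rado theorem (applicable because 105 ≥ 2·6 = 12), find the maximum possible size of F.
max |F| = C(104, 5) = 91962520

Erdős-Ko-Rado (1961): when n ≥ 2k, max |F| = C(n−1, k−1). The bound is attained by the star {A : i ∈ A} for any fixed i ∈ [n]. Here C(105−1, 6−1) = C(104, 5) = 91962520.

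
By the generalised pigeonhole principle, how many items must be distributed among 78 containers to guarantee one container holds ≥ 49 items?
n = (49 − 1)·78 + 1 = 3745

By the generalised pigeonhole principle, to guarantee some box contains ≥ r objects we need more than (r − 1) · k objects total. Threshold: n = (r − 1) · k + 1. With r = 49 and k = 78: n = 48 · 78 + 1 = 3744 + 1 = 3745. For n = 3744 = 48 · 78, we can put exactly 48 objects in every box, avoiding 49 in any single one — so 3745 is tight.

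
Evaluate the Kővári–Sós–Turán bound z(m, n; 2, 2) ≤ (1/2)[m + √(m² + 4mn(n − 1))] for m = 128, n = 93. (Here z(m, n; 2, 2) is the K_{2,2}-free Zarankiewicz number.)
z(128, 93; 2, 2) ≤ (1/2)[128 + √(128² + 4·128·93·92)] = (1/2)[128 + √4397056] = 1112.4579

Kővári–Sós–Turán: let r_1, ..., r_128 be the row sums and z = Σ r_i the total number of 1s. Each pair of columns can share at most one row with both entries 1 (else a 2×2 all-ones block appears), so Σ_i C(r_i, 2) ≤ C(93, 2) = 4278. By convexity Σ_i C(r_i, 2) ≥ 128·C(z/128, 2) = z(z − 128)/(2·128), giving z² − 128z − 128·93·92 ≤ 0 and hence z ≤ (1/2)[128 + √(16384 + 4·1095168)] = (1/2)[128 + √4397056] ≈ (1/2)(128 + 2096.9158) = 1112.4579.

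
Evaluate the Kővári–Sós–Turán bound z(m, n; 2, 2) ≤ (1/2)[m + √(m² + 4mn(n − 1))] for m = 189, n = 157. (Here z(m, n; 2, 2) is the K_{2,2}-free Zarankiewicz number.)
z(189, 157; 2, 2) ≤ (1/2)[189 + √(189² + 4·189·157·156)] = (1/2)[189 + √18551673] = 2248.0827

Kővári–Sós–Turán: let r_1, ..., r_189 be the row sums and z = Σ r_i the total number of 1s. Each pair of columns can share at most one row with both entries 1 (else a 2×2 all-ones block appears), so Σ_i C(r_i, 2) ≤ C(157, 2) = 12246. By convexity Σ_i C(r_i, 2) ≥ 189·C(z/189, 2) = z(z − 189)/(2·189), giving z² − 189z − 189·157·156 ≤ 0 and hence z ≤ (1/2)[189 + √(35721 + 4·4628988)] = (1/2)[189 + √18551673] ≈ (1/2)(189 + 4307.1653) = 2248.0827.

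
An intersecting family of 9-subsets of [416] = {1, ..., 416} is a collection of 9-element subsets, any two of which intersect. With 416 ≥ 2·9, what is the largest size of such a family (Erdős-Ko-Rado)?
max |F| = C(415, 8) = 20388455694719685

The Erdős-Ko-Rado theorem states: for n ≥ 2k, an intersecting family of k-subsets of an n-element set has size at most C(n − 1, k − 1), with equality for 'star' families {A ⊆ [n] : |A| = k, i ∈ A} (fix an element i). For n = 416, k = 9: C(415, 8) = 20388455694719685.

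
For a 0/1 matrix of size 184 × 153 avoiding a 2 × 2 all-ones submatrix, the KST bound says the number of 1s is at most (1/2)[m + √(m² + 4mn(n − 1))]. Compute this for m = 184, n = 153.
z(184, 153; 2, 2) ≤ (1/2)[184 + √(184² + 4·184·153·152)] = (1/2)[184 + √17150272] = 2162.6443

Kővári–Sós–Turán: let r_1, ..., r_184 be the row sums and z = Σ r_i the total number of 1s. Each pair of columns can share at most one row with both entries 1 (else a 2×2 all-ones block appears), so Σ_i C(r_i, 2) ≤ C(153, 2) = 11628. By convexity Σ_i C(r_i, 2) ≥ 184·C(z/184, 2) = z(z − 184)/(2·184), giving z² − 184z − 184·153·152 ≤ 0 and hence z ≤ (1/2)[184 + √(33856 + 4·4279104)] = (1/2)[184 + √17150272] ≈ (1/2)(184 + 4141.2887) = 2162.6443.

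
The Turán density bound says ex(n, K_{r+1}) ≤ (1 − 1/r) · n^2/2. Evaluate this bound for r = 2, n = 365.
Turán density bound = (1/2) · 365^2/2 = 133225/4 ≈ 33306.25

Turán's theorem: ex(n, K_{r+1}) is achieved by the complete r-partite Turán graph T(n, r) with parts as balanced as possible, and is at most (1 − 1/r) · n^2/2. For r = 2, n = 365: the density bound is (1/2) · 133225/2 = 133225/4 ≈ 33306.25. The integer-valued extremum is e(T(365, 2)) = 33306, which is strictly less than the density bound 133225/4 since 2 ∤ 365 (the parts of T(365, 2) cannot all be equal).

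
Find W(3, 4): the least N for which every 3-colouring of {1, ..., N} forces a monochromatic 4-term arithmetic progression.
W(3, 4) = 293

W(3, 4) = 293. The lower bound W(3, 4) > 292 comes from an explicit good 3-colouring of [1, 292]; the upper bound W(3, 4) ≤ 293 was verified by exhaustive search over 3-colourings of [1, 293].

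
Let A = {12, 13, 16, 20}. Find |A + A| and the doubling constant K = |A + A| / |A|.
K = |A + A| / |A| = 9/4

Enumerate A + A = {a + b : a, b ∈ A}. With |A| = 4, there are |A|^2 = 16 ordered sum pairs; collecting distinct values, A + A = {24, 25, 26, 28, 29, 32, 33, 36, 40}, so |A + A| = 9. Thus K = 9/4. For comparison, the minimum possible |A + A| over all 4-element sets is 2·4 − 1 = 7 (so min K = 7/4), attained only by arithmetic progressions.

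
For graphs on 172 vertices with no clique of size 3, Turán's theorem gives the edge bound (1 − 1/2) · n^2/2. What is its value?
Turán density bound = (1/2) · 172^2/2 = 7396

Turán's theorem: ex(n, K_{r+1}) is achieved by the complete r-partite Turán graph T(n, r) with parts as balanced as possible, and is at most (1 − 1/r) · n^2/2. For r = 2, n = 172: the density bound is (1/2) · 29584/2 = 7396. Since 2 ∣ 172, the Turán graph T(172, 2) has parts of equal size 86, and its edge count e(T(172, 2)) = 7396 attains the density bound exactly.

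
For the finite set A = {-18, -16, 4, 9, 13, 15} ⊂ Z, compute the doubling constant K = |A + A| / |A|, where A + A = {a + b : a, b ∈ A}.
K = |A + A| / |A| = 20/6 = 10/3

Enumerate A + A = {a + b : a, b ∈ A}. With |A| = 6, there are |A|^2 = 36 ordered sum pairs; collecting distinct values, A + A = {-36, -34, -32, -14, -12, -9, -7, -5, -3, -1, 8, 13, 17, 18, 19, 22, 24, 26, 28, 30}, so |A + A| = 20. Thus K = 20/6 = 10/3. For comparison, the minimum possible |A + A| over all 6-element sets is 2·6 − 1 = 11 (so min K = 11/6), attained only by arithmetic progressions.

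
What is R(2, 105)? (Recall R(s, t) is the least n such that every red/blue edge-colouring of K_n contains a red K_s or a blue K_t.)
R(2, 105) = 105

R(2, k) = k for all k ≥ 2: in a 2-colouring of K_k, either some edge is red (a red K_2) or all edges are blue (a blue K_k). And K_{104} coloured all-blue has no blue K_105, so R(2, 105) > 104. Hence R(2, 105) = 105.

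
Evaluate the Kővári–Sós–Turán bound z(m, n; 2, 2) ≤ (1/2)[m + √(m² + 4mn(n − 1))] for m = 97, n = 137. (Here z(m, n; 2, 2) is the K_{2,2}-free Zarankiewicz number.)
z(97, 137; 2, 2) ≤ (1/2)[97 + √(97² + 4·97·137·136)] = (1/2)[97 + √7238625] = 1393.7346

Kővári–Sós–Turán: let r_1, ..., r_97 be the row sums and z = Σ r_i the total number of 1s. Each pair of columns can share at most one row with both entries 1 (else a 2×2 all-ones block appears), so Σ_i C(r_i, 2) ≤ C(137, 2) = 9316. By convexity Σ_i C(r_i, 2) ≥ 97·C(z/97, 2) = z(z − 97)/(2·97), giving z² − 97z − 97·137·136 ≤ 0 and hence z ≤ (1/2)[97 + √(9409 + 4·1807304)] = (1/2)[97 + √7238625] ≈ (1/2)(97 + 2690.4693) = 1393.7346.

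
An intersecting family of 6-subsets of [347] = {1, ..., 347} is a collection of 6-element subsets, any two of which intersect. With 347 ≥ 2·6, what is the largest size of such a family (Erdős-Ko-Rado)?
max |F| = C(346, 5) = 40141409364

Erdős-Ko-Rado (1961): when n ≥ 2k, max |F| = C(n−1, k−1). The bound is attained by the star {A : i ∈ A} for any fixed i ∈ [n]. Here C(347−1, 6−1) = C(346, 5) = 40141409364.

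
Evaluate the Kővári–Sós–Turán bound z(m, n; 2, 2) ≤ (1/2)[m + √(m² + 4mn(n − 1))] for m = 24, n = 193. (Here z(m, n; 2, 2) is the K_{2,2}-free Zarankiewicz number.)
z(24, 193; 2, 2) ≤ (1/2)[24 + √(24² + 4·24·193·192)] = (1/2)[24 + √3557952] = 955.1267

Kővári–Sós–Turán: let r_1, ..., r_24 be the row sums and z = Σ r_i the total number of 1s. Each pair of columns can share at most one row with both entries 1 (else a 2×2 all-ones block appears), so Σ_i C(r_i, 2) ≤ C(193, 2) = 18528. By convexity Σ_i C(r_i, 2) ≥ 24·C(z/24, 2) = z(z − 24)/(2·24), giving z² − 24z − 24·193·192 ≤ 0 and hence z ≤ (1/2)[24 + √(576 + 4·889344)] = (1/2)[24 + √3557952] ≈ (1/2)(24 + 1886.2534) = 955.1267.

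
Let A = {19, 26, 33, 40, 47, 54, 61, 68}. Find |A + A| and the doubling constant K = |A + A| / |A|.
K = |A + A| / |A| = 15/8

Enumerate A + A = {a + b : a, b ∈ A}. With |A| = 8, there are |A|^2 = 64 ordered sum pairs; collecting distinct values, A + A = {38, 45, 52, 59, 66, 73, 80, 87, 94, 101, 108, 115, 122, 129, 136}, so |A + A| = 15. Thus K = 15/8. Here |A + A| = 2|A| − 1 = 15, the minimum possible — so K = 15/8 is minimal, which holds iff A is an arithmetic progression.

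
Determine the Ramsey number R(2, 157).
R(2, 157) = 157

R(2, k) = k for all k ≥ 2: in a 2-colouring of K_k, either some edge is red (a red K_2) or all edges are blue (a blue K_k). And K_{156} coloured all-blue has no blue K_157, so R(2, 157) > 156. Hence R(2, 157) = 157.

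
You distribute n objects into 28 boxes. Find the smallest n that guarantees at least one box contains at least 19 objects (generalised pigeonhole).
n = (19 − 1)·28 + 1 = 505

By the generalised pigeonhole principle, to guarantee some box contains ≥ r objects we need more than (r − 1) · k objects total. Threshold: n = (r − 1) · k + 1. With r = 19 and k = 28: n = 18 · 28 + 1 = 504 + 1 = 505. For n = 504 = 18 · 28, we can put exactly 18 objects in every box, avoiding 19 in any single one — so 505 is tight.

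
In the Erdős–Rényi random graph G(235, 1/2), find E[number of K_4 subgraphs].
E[# K_4] = C(235, 4) · (1/2)^C(4, 2) = 123855810 / 2^6 = 61927905/32 = 1935247.03125

For each 4-subset S of vertices (there are C(235, 4) = 123855810 such S), let X_S = 1 if S induces a K_4 (all C(4, 2) = 6 edges present). Then P(X_S = 1) = (1/2)^6 = 1/64. By linearity of expectation, E[# K_4] = C(235, 4) · (1/2)^6 = 123855810 / 64 = 61927905/32 = 1935247.03125.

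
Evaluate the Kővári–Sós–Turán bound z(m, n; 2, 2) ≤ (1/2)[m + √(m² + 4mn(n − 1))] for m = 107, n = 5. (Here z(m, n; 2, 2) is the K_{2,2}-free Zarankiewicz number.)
z(107, 5; 2, 2) ≤ (1/2)[107 + √(107² + 4·107·5·4)] = (1/2)[107 + √20009] = 124.2266

Kővári–Sós–Turán: let r_1, ..., r_107 be the row sums and z = Σ r_i the total number of 1s. Each pair of columns can share at most one row with both entries 1 (else a 2×2 all-ones block appears), so Σ_i C(r_i, 2) ≤ C(5, 2) = 10. By convexity Σ_i C(r_i, 2) ≥ 107·C(z/107, 2) = z(z − 107)/(2·107), giving z² − 107z − 107·5·4 ≤ 0 and hence z ≤ (1/2)[107 + √(11449 + 4·2140)] = (1/2)[107 + √20009] ≈ (1/2)(107 + 141.4532) = 124.2266.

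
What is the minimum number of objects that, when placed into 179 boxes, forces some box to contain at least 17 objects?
n = (17 − 1)·179 + 1 = 2865

By the generalised pigeonhole principle, to guarantee some box contains ≥ r objects we need more than (r − 1) · k objects total. Threshold: n = (r − 1) · k + 1. With r = 17 and k = 179: n = 16 · 179 + 1 = 2864 + 1 = 2865. For n = 2864 = 16 · 179, we can put exactly 16 objects in every box, avoiding 17 in any single one — so 2865 is tight.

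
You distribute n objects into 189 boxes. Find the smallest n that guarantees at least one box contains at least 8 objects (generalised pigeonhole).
n = (8 − 1)·189 + 1 = 1324

By the generalised pigeonhole principle, to guarantee some box contains ≥ r objects we need more than (r − 1) · k objects total. Threshold: n = (r − 1) · k + 1. With r = 8 and k = 189: n = 7 · 189 + 1 = 1323 + 1 = 1324. For n = 1323 = 7 · 189, we can put exactly 7 objects in every box, avoiding 8 in any single one — so 1324 is tight.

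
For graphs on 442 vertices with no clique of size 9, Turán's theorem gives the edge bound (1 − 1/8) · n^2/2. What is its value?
Turán density bound = (7/8) · 442^2/2 = 341887/4 ≈ 85471.75

Turán's theorem: ex(n, K_{r+1}) is achieved by the complete r-partite Turán graph T(n, r) with parts as balanced as possible, and is at most (1 − 1/r) · n^2/2. For r = 8, n = 442: the density bound is (7/8) · 195364/2 = 341887/4 ≈ 85471.75. The integer-valued extremum is e(T(442, 8)) = 85471, which is strictly less than the density bound 341887/4 since 8 ∤ 442 (the parts of T(442, 8) cannot all be equal).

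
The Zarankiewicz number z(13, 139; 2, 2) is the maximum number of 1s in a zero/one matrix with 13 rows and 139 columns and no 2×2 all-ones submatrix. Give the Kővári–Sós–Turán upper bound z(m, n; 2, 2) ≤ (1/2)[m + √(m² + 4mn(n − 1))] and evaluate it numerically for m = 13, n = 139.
z(13, 139; 2, 2) ≤ (1/2)[13 + √(13² + 4·13·139·138)] = (1/2)[13 + √997633] = 505.9079

Kővári–Sós–Turán: let r_1, ..., r_13 be the row sums and z = Σ r_i the total number of 1s. Each pair of columns can share at most one row with both entries 1 (else a 2×2 all-ones block appears), so Σ_i C(r_i, 2) ≤ C(139, 2) = 9591. By convexity Σ_i C(r_i, 2) ≥ 13·C(z/13, 2) = z(z − 13)/(2·13), giving z² − 13z − 13·139·138 ≤ 0 and hence z ≤ (1/2)[13 + √(169 + 4·249366)] = (1/2)[13 + √997633] ≈ (1/2)(13 + 998.8158) = 505.9079.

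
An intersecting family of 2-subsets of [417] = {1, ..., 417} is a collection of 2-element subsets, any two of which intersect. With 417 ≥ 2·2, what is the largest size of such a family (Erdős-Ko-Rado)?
max |F| = C(416, 1) = 416

The Erdős-Ko-Rado theorem states: for n ≥ 2k, an intersecting family of k-subsets of an n-element set has size at most C(n − 1, k − 1), with equality for 'star' families {A ⊆ [n] : |A| = k, i ∈ A} (fix an element i). For n = 417, k = 2: C(416, 1) = 416.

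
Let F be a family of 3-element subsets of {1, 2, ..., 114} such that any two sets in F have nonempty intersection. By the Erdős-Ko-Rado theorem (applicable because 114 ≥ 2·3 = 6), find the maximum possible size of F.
max |F| = C(113, 2) = 6328

The Erdős-Ko-Rado theorem states: for n ≥ 2k, an intersecting family of k-subsets of an n-element set has size at most C(n − 1, k − 1), with equality for 'star' families {A ⊆ [n] : |A| = k, i ∈ A} (fix an element i). For n = 114, k = 3: C(113, 2) = 6328.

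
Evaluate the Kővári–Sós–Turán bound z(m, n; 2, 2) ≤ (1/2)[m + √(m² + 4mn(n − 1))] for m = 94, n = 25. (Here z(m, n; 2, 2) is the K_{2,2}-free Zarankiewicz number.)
z(94, 25; 2, 2) ≤ (1/2)[94 + √(94² + 4·94·25·24)] = (1/2)[94 + √234436] = 289.093

Kővári–Sós–Turán: let r_1, ..., r_94 be the row sums and z = Σ r_i the total number of 1s. Each pair of columns can share at most one row with both entries 1 (else a 2×2 all-ones block appears), so Σ_i C(r_i, 2) ≤ C(25, 2) = 300. By convexity Σ_i C(r_i, 2) ≥ 94·C(z/94, 2) = z(z − 94)/(2·94), giving z² − 94z − 94·25·24 ≤ 0 and hence z ≤ (1/2)[94 + √(8836 + 4·56400)] = (1/2)[94 + √234436] ≈ (1/2)(94 + 484.1859) = 289.093.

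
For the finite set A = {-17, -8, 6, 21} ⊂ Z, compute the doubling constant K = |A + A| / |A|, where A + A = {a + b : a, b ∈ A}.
K = |A + A| / |A| = 10/4 = 5/2

Enumerate A + A = {a + b : a, b ∈ A}. With |A| = 4, there are |A|^2 = 16 ordered sum pairs; collecting distinct values, A + A = {-34, -25, -16, -11, -2, 4, 12, 13, 27, 42}, so |A + A| = 10. Thus K = 10/4 = 5/2. For comparison, the minimum possible |A + A| over all 4-element sets is 2·4 − 1 = 7 (so min K = 7/4), attained only by arithmetic progressions.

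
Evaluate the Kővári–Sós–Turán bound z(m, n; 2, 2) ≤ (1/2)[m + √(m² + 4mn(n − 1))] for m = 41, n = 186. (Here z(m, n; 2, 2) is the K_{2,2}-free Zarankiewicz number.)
z(41, 186; 2, 2) ≤ (1/2)[41 + √(41² + 4·41·186·185)] = (1/2)[41 + √5644921] = 1208.4521

Kővári–Sós–Turán: let r_1, ..., r_41 be the row sums and z = Σ r_i the total number of 1s. Each pair of columns can share at most one row with both entries 1 (else a 2×2 all-ones block appears), so Σ_i C(r_i, 2) ≤ C(186, 2) = 17205. By convexity Σ_i C(r_i, 2) ≥ 41·C(z/41, 2) = z(z − 41)/(2·41), giving z² − 41z − 41·186·185 ≤ 0 and hence z ≤ (1/2)[41 + √(1681 + 4·1410810)] = (1/2)[41 + √5644921] ≈ (1/2)(41 + 2375.9042) = 1208.4521.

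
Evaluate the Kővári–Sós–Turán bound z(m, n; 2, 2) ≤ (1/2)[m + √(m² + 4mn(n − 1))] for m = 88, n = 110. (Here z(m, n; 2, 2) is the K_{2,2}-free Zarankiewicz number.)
z(88, 110; 2, 2) ≤ (1/2)[88 + √(88² + 4·88·110·109)] = (1/2)[88 + √4228224] = 1072.1323

Kővári–Sós–Turán: let r_1, ..., r_88 be the row sums and z = Σ r_i the total number of 1s. Each pair of columns can share at most one row with both entries 1 (else a 2×2 all-ones block appears), so Σ_i C(r_i, 2) ≤ C(110, 2) = 5995. By convexity Σ_i C(r_i, 2) ≥ 88·C(z/88, 2) = z(z − 88)/(2·88), giving z² − 88z − 88·110·109 ≤ 0 and hence z ≤ (1/2)[88 + √(7744 + 4·1055120)] = (1/2)[88 + √4228224] ≈ (1/2)(88 + 2056.2646) = 1072.1323.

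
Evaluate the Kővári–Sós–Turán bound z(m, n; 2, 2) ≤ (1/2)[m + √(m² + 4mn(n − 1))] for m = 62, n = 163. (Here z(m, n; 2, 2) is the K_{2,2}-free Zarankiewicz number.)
z(62, 163; 2, 2) ≤ (1/2)[62 + √(62² + 4·62·163·162)] = (1/2)[62 + √6552532] = 1310.8957

Kővári–Sós–Turán: let r_1, ..., r_62 be the row sums and z = Σ r_i the total number of 1s. Each pair of columns can share at most one row with both entries 1 (else a 2×2 all-ones block appears), so Σ_i C(r_i, 2) ≤ C(163, 2) = 13203. By convexity Σ_i C(r_i, 2) ≥ 62·C(z/62, 2) = z(z − 62)/(2·62), giving z² − 62z − 62·163·162 ≤ 0 and hence z ≤ (1/2)[62 + √(3844 + 4·1637172)] = (1/2)[62 + √6552532] ≈ (1/2)(62 + 2559.7914) = 1310.8957.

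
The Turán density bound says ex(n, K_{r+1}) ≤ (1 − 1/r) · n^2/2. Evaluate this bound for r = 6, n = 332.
Turán density bound = (5/6) · 332^2/2 = 137780/3 ≈ 45926.6667

Turán's theorem: ex(n, K_{r+1}) is achieved by the complete r-partite Turán graph T(n, r) with parts as balanced as possible, and is at most (1 − 1/r) · n^2/2. For r = 6, n = 332: the density bound is (5/6) · 110224/2 = 137780/3 ≈ 45926.6667. The integer-valued extremum is e(T(332, 6)) = 45926, which is strictly less than the density bound 137780/3 since 6 ∤ 332 (the parts of T(332, 6) cannot all be equal).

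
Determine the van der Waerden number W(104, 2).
W(104, 2) = 104 + 1 = 105

A 2-term AP is any pair of integers, so a monochromatic 2-AP exists iff some colour is used at least twice. With 104 colours, the colouring i ↦ i on {1, ..., 104} uses each colour once, avoiding any monochromatic pair, so W(104, 2) > 104. For {1, ..., 105}, pigeonhole forces two integers of the same colour, which form a monochromatic 2-AP. Hence W(104, 2) = 105.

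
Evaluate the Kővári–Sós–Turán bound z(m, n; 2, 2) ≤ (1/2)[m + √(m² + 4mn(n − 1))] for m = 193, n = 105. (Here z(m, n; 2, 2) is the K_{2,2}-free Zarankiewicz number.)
z(193, 105; 2, 2) ≤ (1/2)[193 + √(193² + 4·193·105·104)] = (1/2)[193 + √8467489] = 1551.4475

Kővári–Sós–Turán: let r_1, ..., r_193 be the row sums and z = Σ r_i the total number of 1s. Each pair of columns can share at most one row with both entries 1 (else a 2×2 all-ones block appears), so Σ_i C(r_i, 2) ≤ C(105, 2) = 5460. By convexity Σ_i C(r_i, 2) ≥ 193·C(z/193, 2) = z(z − 193)/(2·193), giving z² − 193z − 193·105·104 ≤ 0 and hence z ≤ (1/2)[193 + √(37249 + 4·2107560)] = (1/2)[193 + √8467489] ≈ (1/2)(193 + 2909.895) = 1551.4475.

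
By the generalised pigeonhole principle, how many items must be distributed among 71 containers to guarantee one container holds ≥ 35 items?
n = (35 − 1)·71 + 1 = 2415

By the generalised pigeonhole principle, to guarantee some box contains ≥ r objects we need more than (r − 1) · k objects total. Threshold: n = (r − 1) · k + 1. With r = 35 and k = 71: n = 34 · 71 + 1 = 2414 + 1 = 2415. For n = 2414 = 34 · 71, we can put exactly 34 objects in every box, avoiding 35 in any single one — so 2415 is tight.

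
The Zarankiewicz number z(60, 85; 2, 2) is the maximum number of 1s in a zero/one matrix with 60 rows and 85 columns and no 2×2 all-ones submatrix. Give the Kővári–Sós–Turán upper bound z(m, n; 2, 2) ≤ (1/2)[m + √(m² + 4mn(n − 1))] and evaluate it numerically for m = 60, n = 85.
z(60, 85; 2, 2) ≤ (1/2)[60 + √(60² + 4·60·85·84)] = (1/2)[60 + √1717200] = 685.2099

Kővári–Sós–Turán: let r_1, ..., r_60 be the row sums and z = Σ r_i the total number of 1s. Each pair of columns can share at most one row with both entries 1 (else a 2×2 all-ones block appears), so Σ_i C(r_i, 2) ≤ C(85, 2) = 3570. By convexity Σ_i C(r_i, 2) ≥ 60·C(z/60, 2) = z(z − 60)/(2·60), giving z² − 60z − 60·85·84 ≤ 0 and hence z ≤ (1/2)[60 + √(3600 + 4·428400)] = (1/2)[60 + √1717200] ≈ (1/2)(60 + 1310.4198) = 685.2099.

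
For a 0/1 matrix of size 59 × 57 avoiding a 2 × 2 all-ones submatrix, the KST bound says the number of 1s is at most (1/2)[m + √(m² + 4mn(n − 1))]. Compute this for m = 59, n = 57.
z(59, 57; 2, 2) ≤ (1/2)[59 + √(59² + 4·59·57·56)] = (1/2)[59 + √756793] = 464.4693

Kővári–Sós–Turán: let r_1, ..., r_59 be the row sums and z = Σ r_i the total number of 1s. Each pair of columns can share at most one row with both entries 1 (else a 2×2 all-ones block appears), so Σ_i C(r_i, 2) ≤ C(57, 2) = 1596. By convexity Σ_i C(r_i, 2) ≥ 59·C(z/59, 2) = z(z − 59)/(2·59), giving z² − 59z − 59·57·56 ≤ 0 and hence z ≤ (1/2)[59 + √(3481 + 4·188328)] = (1/2)[59 + √756793] ≈ (1/2)(59 + 869.9385) = 464.4693.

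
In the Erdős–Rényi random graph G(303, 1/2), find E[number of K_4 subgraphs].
E[# K_4] = C(303, 4) · (1/2)^C(4, 2) = 344291325 / 2^6 = 5379551.953125

For each 4-subset S of vertices (there are C(303, 4) = 344291325 such S), let X_S = 1 if S induces a K_4 (all C(4, 2) = 6 edges present). Then P(X_S = 1) = (1/2)^6 = 1/64. By linearity of expectation, E[# K_4] = C(303, 4) · (1/2)^6 = 344291325 / 64 = 5379551.953125.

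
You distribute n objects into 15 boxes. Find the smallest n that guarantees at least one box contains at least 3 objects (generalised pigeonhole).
n = (3 − 1)·15 + 1 = 31

By the generalised pigeonhole principle, to guarantee some box contains ≥ r objects we need more than (r − 1) · k objects total. Threshold: n = (r − 1) · k + 1. With r = 3 and k = 15: n = 2 · 15 + 1 = 30 + 1 = 31. For n = 30 = 2 · 15, we can put exactly 2 objects in every box, avoiding 3 in any single one — so 31 is tight.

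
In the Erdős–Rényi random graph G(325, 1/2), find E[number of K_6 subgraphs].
E[# K_6] = C(325, 6) · (1/2)^C(6, 2) = 1562461336800 / 2^15 = 48826916775/1024 ≈ 47682535.913086

For each 6-subset S of vertices (there are C(325, 6) = 1562461336800 such S), let X_S = 1 if S induces a K_6 (all C(6, 2) = 15 edges present). Then P(X_S = 1) = (1/2)^15 = 1/32768. By linearity of expectation, E[# K_6] = C(325, 6) · (1/2)^15 = 1562461336800 / 32768 = 48826916775/1024 ≈ 47682535.913086.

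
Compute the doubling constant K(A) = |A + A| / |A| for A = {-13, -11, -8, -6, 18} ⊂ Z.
K = |A + A| / |A| = 14/5

Enumerate A + A = {a + b : a, b ∈ A}. With |A| = 5, there are |A|^2 = 25 ordered sum pairs; collecting distinct values, A + A = {-26, -24, -22, -21, -19, -17, -16, -14, -12, 5, 7, 10, 12, 36}, so |A + A| = 14. Thus K = 14/5. For comparison, the minimum possible |A + A| over all 5-element sets is 2·5 − 1 = 9 (so min K = 9/5), attained only by arithmetic progressions.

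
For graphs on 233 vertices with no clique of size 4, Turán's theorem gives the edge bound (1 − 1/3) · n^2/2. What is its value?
Turán density bound = (2/3) · 233^2/2 = 54289/3 ≈ 18096.3333

Turán's theorem: ex(n, K_{r+1}) is achieved by the complete r-partite Turán graph T(n, r) with parts as balanced as possible, and is at most (1 − 1/r) · n^2/2. For r = 3, n = 233: the density bound is (2/3) · 54289/2 = 54289/3 ≈ 18096.3333. The integer-valued extremum is e(T(233, 3)) = 18096, which is strictly less than the density bound 54289/3 since 3 ∤ 233 (the parts of T(233, 3) cannot all be equal).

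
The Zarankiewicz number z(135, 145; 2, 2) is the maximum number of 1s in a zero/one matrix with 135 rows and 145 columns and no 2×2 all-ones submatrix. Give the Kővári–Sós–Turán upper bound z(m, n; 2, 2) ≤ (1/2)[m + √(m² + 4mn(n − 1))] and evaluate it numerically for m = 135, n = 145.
z(135, 145; 2, 2) ≤ (1/2)[135 + √(135² + 4·135·145·144)] = (1/2)[135 + √11293425] = 1747.7846

Kővári–Sós–Turán: let r_1, ..., r_135 be the row sums and z = Σ r_i the total number of 1s. Each pair of columns can share at most one row with both entries 1 (else a 2×2 all-ones block appears), so Σ_i C(r_i, 2) ≤ C(145, 2) = 10440. By convexity Σ_i C(r_i, 2) ≥ 135·C(z/135, 2) = z(z − 135)/(2·135), giving z² − 135z − 135·145·144 ≤ 0 and hence z ≤ (1/2)[135 + √(18225 + 4·2818800)] = (1/2)[135 + √11293425] ≈ (1/2)(135 + 3360.5691) = 1747.7846.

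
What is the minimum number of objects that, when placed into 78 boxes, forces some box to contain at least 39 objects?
n = (39 − 1)·78 + 1 = 2965

By the generalised pigeonhole principle, to guarantee some box contains ≥ r objects we need more than (r − 1) · k objects total. Threshold: n = (r − 1) · k + 1. With r = 39 and k = 78: n = 38 · 78 + 1 = 2964 + 1 = 2965. For n = 2964 = 38 · 78, we can put exactly 38 objects in every box, avoiding 39 in any single one — so 2965 is tight.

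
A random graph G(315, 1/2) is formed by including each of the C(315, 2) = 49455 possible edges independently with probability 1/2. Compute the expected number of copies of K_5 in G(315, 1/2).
E[# K_5] = C(315, 5) · (1/2)^C(5, 2) = 25033309938 / 2^10 = 12516654969/512 ≈ 24446591.736328

For each 5-subset S of vertices (there are C(315, 5) = 25033309938 such S), let X_S = 1 if S induces a K_5 (all C(5, 2) = 10 edges present). Then P(X_S = 1) = (1/2)^10 = 1/1024. By linearity of expectation, E[# K_5] = C(315, 5) · (1/2)^10 = 25033309938 / 1024 = 12516654969/512 ≈ 24446591.736328.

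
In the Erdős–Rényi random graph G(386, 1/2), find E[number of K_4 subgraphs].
E[# K_4] = C(386, 4) · (1/2)^C(4, 2) = 910682080 / 2^6 = 28458815/2 = 14229407.5

For each 4-subset S of vertices (there are C(386, 4) = 910682080 such S), let X_S = 1 if S induces a K_4 (all C(4, 2) = 6 edges present). Then P(X_S = 1) = (1/2)^6 = 1/64. By linearity of expectation, E[# K_4] = C(386, 4) · (1/2)^6 = 910682080 / 64 = 28458815/2 = 14229407.5.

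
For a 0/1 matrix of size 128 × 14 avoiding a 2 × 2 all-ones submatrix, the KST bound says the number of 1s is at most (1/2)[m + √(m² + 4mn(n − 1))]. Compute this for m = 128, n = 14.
z(128, 14; 2, 2) ≤ (1/2)[128 + √(128² + 4·128·14·13)] = (1/2)[128 + √109568] = 229.5053

Kővári–Sós–Turán: let r_1, ..., r_128 be the row sums and z = Σ r_i the total number of 1s. Each pair of columns can share at most one row with both entries 1 (else a 2×2 all-ones block appears), so Σ_i C(r_i, 2) ≤ C(14, 2) = 91. By convexity Σ_i C(r_i, 2) ≥ 128·C(z/128, 2) = z(z − 128)/(2·128), giving z² − 128z − 128·14·13 ≤ 0 and hence z ≤ (1/2)[128 + √(16384 + 4·23296)] = (1/2)[128 + √109568] ≈ (1/2)(128 + 331.0106) = 229.5053.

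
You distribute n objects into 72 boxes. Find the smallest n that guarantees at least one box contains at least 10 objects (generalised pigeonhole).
n = (10 − 1)·72 + 1 = 649

By the generalised pigeonhole principle, to guarantee some box contains ≥ r objects we need more than (r − 1) · k objects total. Threshold: n = (r − 1) · k + 1. With r = 10 and k = 72: n = 9 · 72 + 1 = 648 + 1 = 649. For n = 648 = 9 · 72, we can put exactly 9 objects in every box, avoiding 10 in any single one — so 649 is tight.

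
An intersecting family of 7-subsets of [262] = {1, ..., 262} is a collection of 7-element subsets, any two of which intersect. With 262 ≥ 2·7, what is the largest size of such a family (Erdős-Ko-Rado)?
max |F| = C(261, 6) = 414356272512

Erdős-Ko-Rado (1961): when n ≥ 2k, max |F| = C(n−1, k−1). The bound is attained by the star {A : i ∈ A} for any fixed i ∈ [n]. Here C(262−1, 7−1) = C(261, 6) = 414356272512.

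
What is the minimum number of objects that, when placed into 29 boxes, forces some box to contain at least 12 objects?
n = (12 − 1)·29 + 1 = 320

By the generalised pigeonhole principle, to guarantee some box contains ≥ r objects we need more than (r − 1) · k objects total. Threshold: n = (r − 1) · k + 1. With r = 12 and k = 29: n = 11 · 29 + 1 = 319 + 1 = 320. For n = 319 = 11 · 29, we can put exactly 11 objects in every box, avoiding 12 in any single one — so 320 is tight.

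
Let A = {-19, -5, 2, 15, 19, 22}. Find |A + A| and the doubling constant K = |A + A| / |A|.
K = |A + A| / |A| = 20/6 = 10/3

Enumerate A + A = {a + b : a, b ∈ A}. With |A| = 6, there are |A|^2 = 36 ordered sum pairs; collecting distinct values, A + A = {-38, -24, -17, -10, -4, -3, 0, 3, 4, 10, 14, 17, 21, 24, 30, 34, 37, 38, 41, 44}, so |A + A| = 20. Thus K = 20/6 = 10/3. For comparison, the minimum possible |A + A| over all 6-element sets is 2·6 − 1 = 11 (so min K = 11/6), attained only by arithmetic progressions.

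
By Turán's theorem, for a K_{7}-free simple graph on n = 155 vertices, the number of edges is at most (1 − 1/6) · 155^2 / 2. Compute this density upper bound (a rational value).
Turán density bound = (5/6) · 155^2/2 = 120125/12 ≈ 10010.4167

Turán's theorem: ex(n, K_{r+1}) is achieved by the complete r-partite Turán graph T(n, r) with parts as balanced as possible, and is at most (1 − 1/r) · n^2/2. For r = 6, n = 155: the density bound is (5/6) · 24025/2 = 120125/12 ≈ 10010.4167. The integer-valued extremum is e(T(155, 6)) = 10010, which is strictly less than the density bound 120125/12 since 6 ∤ 155 (the parts of T(155, 6) cannot all be equal).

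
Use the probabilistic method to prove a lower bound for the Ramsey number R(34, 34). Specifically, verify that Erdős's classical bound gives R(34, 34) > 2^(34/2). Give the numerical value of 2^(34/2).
2^(34/2) = 131072; so R(34, 34) > 131072

Colour each edge of K_n uniformly at random with red/blue. The expected number of monochromatic K_34 is C(n, 34) · 2 · 2^(−C(34,2)). If C(n, 34) · 2^(1 − C(34,2)) < 1, then with positive probability no monochromatic K_34 exists, so R(34, 34) > n. The standard estimate C(n, 34) ≤ n^34/34! shows this inequality holds whenever n ≤ 2^(34/2) (since 34! · 2^(C(34,2) − 1) > 2^(34^2/2) ≥ n^34). Hence R(34, 34) > 2^(34/2) = 131072.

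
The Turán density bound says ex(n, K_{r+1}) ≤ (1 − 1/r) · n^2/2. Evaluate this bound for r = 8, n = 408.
Turán density bound = (7/8) · 408^2/2 = 72828

Turán's theorem: ex(n, K_{r+1}) is achieved by the complete r-partite Turán graph T(n, r) with parts as balanced as possible, and is at most (1 − 1/r) · n^2/2. For r = 8, n = 408: the density bound is (7/8) · 166464/2 = 72828. Since 8 ∣ 408, the Turán graph T(408, 8) has parts of equal size 51, and its edge count e(T(408, 8)) = 72828 attains the density bound exactly.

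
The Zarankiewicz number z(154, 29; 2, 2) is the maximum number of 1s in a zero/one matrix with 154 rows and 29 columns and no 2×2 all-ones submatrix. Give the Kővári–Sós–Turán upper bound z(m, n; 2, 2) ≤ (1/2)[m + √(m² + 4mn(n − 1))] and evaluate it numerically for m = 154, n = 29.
z(154, 29; 2, 2) ≤ (1/2)[154 + √(154² + 4·154·29·28)] = (1/2)[154 + √523908] = 438.9074

Kővári–Sós–Turán: let r_1, ..., r_154 be the row sums and z = Σ r_i the total number of 1s. Each pair of columns can share at most one row with both entries 1 (else a 2×2 all-ones block appears), so Σ_i C(r_i, 2) ≤ C(29, 2) = 406. By convexity Σ_i C(r_i, 2) ≥ 154·C(z/154, 2) = z(z − 154)/(2·154), giving z² − 154z − 154·29·28 ≤ 0 and hence z ≤ (1/2)[154 + √(23716 + 4·125048)] = (1/2)[154 + √523908] ≈ (1/2)(154 + 723.8149) = 438.9074.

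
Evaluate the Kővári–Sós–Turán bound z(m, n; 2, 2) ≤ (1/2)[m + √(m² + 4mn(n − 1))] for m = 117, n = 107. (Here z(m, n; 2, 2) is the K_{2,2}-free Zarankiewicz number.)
z(117, 107; 2, 2) ≤ (1/2)[117 + √(117² + 4·117·107·106)] = (1/2)[117 + √5321745] = 1211.9454

Kővári–Sós–Turán: let r_1, ..., r_117 be the row sums and z = Σ r_i the total number of 1s. Each pair of columns can share at most one row with both entries 1 (else a 2×2 all-ones block appears), so Σ_i C(r_i, 2) ≤ C(107, 2) = 5671. By convexity Σ_i C(r_i, 2) ≥ 117·C(z/117, 2) = z(z − 117)/(2·117), giving z² − 117z − 117·107·106 ≤ 0 and hence z ≤ (1/2)[117 + √(13689 + 4·1327014)] = (1/2)[117 + √5321745] ≈ (1/2)(117 + 2306.8908) = 1211.9454.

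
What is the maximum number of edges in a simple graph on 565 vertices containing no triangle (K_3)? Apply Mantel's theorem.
ex(565, K_3) = ⌊565^2/4⌋ = 79806

Mantel (1907): a triangle-free graph on n vertices has at most ⌊n^2/4⌋ edges, with equality for the complete bipartite graph K_{⌊n/2⌋, ⌈n/2⌉}. For n = 565: ⌊565^2/4⌋ = ⌊319225/4⌋ = 79806. The extremal graph is K_{282, 283}, which has 282·283 = 79806 edges.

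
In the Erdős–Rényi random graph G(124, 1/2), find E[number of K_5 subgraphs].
E[# K_5] = C(124, 5) · (1/2)^C(5, 2) = 225150024 / 2^10 = 28143753/128 = 219873.0703125

For each 5-subset S of vertices (there are C(124, 5) = 225150024 such S), let X_S = 1 if S induces a K_5 (all C(5, 2) = 10 edges present). Then P(X_S = 1) = (1/2)^10 = 1/1024. By linearity of expectation, E[# K_5] = C(124, 5) · (1/2)^10 = 225150024 / 1024 = 28143753/128 = 219873.0703125.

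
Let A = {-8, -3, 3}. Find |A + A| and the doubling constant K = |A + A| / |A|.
K = |A + A| / |A| = 6/3 = 2

Enumerate A + A = {a + b : a, b ∈ A}. With |A| = 3, there are |A|^2 = 9 ordered sum pairs; collecting distinct values, A + A = {-16, -11, -6, -5, 0, 6}, so |A + A| = 6. Thus K = 6/3 = 2. For comparison, the minimum possible |A + A| over all 3-element sets is 2·3 − 1 = 5 (so min K = 5/3), attained only by arithmetic progressions.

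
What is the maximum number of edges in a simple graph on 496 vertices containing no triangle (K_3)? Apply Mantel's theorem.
ex(496, K_3) = ⌊496^2/4⌋ = 61504

Mantel (1907): a triangle-free graph on n vertices has at most ⌊n^2/4⌋ edges, with equality for the complete bipartite graph K_{⌊n/2⌋, ⌈n/2⌉}. For n = 496: ⌊496^2/4⌋ = ⌊246016/4⌋ = 61504. The extremal graph is K_{248, 248}, which has 248·248 = 61504 edges.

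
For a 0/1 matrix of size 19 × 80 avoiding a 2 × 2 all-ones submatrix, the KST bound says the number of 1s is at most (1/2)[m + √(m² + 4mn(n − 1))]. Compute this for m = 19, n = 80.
z(19, 80; 2, 2) ≤ (1/2)[19 + √(19² + 4·19·80·79)] = (1/2)[19 + √480681] = 356.1558

Kővári–Sós–Turán: let r_1, ..., r_19 be the row sums and z = Σ r_i the total number of 1s. Each pair of columns can share at most one row with both entries 1 (else a 2×2 all-ones block appears), so Σ_i C(r_i, 2) ≤ C(80, 2) = 3160. By convexity Σ_i C(r_i, 2) ≥ 19·C(z/19, 2) = z(z − 19)/(2·19), giving z² − 19z − 19·80·79 ≤ 0 and hence z ≤ (1/2)[19 + √(361 + 4·120080)] = (1/2)[19 + √480681] ≈ (1/2)(19 + 693.3116) = 356.1558.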